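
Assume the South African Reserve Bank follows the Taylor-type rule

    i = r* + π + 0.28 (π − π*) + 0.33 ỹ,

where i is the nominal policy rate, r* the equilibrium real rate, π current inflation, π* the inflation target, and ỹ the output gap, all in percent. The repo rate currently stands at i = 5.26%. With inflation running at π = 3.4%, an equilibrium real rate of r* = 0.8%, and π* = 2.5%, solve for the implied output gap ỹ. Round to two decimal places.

0.33 ỹ = 5.26 − 0.8 − 3.4 − 0.28 × (3.4 − 2.5) = 0.808
ỹ = 0.808 / 0.33 = 2.45

2.45%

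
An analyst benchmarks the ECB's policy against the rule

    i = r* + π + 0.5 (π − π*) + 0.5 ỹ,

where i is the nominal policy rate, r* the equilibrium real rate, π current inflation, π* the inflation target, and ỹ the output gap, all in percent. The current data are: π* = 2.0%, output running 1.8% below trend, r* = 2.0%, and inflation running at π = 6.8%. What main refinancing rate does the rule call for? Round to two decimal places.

Output 1.8% below potential → ỹ = -1.8.
i = 2.0 + 6.8 + 0.5 × (6.8 − 2.0) + 0.5 × (-1.8)
   = 2.0 + 6.8 + 2.4 − 0.9 = 10.30

10.30%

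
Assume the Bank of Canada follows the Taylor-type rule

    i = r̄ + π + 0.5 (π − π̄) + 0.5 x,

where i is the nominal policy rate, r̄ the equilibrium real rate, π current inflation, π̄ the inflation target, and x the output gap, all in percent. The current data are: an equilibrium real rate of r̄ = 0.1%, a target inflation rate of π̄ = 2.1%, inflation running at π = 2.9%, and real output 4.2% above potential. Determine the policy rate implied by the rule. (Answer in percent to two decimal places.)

Output 4.2% above potential → x = 4.2.
i = 0.1 + 2.9 + 0.5 × (2.9 − 2.1) + 0.5 × 4.2
   = 0.1 + 2.9 + 0.4 + 2.1 = 5.50

5.50%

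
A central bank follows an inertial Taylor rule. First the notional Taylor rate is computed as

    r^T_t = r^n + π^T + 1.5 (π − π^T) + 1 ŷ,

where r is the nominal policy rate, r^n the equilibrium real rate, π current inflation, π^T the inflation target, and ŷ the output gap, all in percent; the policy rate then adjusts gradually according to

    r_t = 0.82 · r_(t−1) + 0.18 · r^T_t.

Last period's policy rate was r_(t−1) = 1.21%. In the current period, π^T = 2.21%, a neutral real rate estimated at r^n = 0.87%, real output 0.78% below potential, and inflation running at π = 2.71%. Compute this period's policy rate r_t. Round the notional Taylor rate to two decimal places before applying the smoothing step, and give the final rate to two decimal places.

Output 0.78% below potential → ŷ = -0.78.
r^T_t = 0.87 + 2.21 + 1.5 × (2.71 − 2.21) + 1 × (-0.78)
   = 0.87 + 2.21 + 0.75 − 0.78 = 3.05
r_t = 0.82 × 1.21 + 0.18 × 3.05 = 0.9922 + 0.549 = 1.54

1.54%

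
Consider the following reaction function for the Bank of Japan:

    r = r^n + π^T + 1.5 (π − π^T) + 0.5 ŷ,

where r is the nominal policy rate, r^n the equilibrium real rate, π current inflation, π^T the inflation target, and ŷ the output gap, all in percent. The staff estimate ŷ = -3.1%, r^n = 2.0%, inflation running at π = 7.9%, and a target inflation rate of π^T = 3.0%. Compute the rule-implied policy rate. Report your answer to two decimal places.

10.80%

r = 2.0 + 3.0 + 1.5 × (7.9 − 3.0) + 0.5 × (-3.1)
   = 2.0 + 3 + 7.35 − 1.55 = 10.80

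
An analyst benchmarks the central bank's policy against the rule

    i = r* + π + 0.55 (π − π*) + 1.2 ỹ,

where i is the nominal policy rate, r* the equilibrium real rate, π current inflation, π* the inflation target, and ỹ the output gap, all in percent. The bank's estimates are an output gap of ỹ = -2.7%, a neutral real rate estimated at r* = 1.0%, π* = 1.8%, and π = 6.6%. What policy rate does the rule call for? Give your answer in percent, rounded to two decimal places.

7.00%

i = 1.0 + 6.6 + 0.55 × (6.6 − 1.8) + 1.2 × (-2.7)
   = 1.0 + 6.6 + 2.64 − 3.24 = 7.00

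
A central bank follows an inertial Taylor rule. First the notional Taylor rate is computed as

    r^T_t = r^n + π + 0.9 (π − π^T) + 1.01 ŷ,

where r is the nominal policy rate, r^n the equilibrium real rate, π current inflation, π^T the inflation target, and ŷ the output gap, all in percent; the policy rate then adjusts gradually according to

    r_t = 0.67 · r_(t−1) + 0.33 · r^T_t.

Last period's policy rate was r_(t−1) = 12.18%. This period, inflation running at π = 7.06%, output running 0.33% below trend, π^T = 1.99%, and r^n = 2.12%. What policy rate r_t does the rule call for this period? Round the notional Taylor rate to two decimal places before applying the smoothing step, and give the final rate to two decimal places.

Output 0.33% below potential → ŷ = -0.33.
r^T_t = 2.12 + 7.06 + 0.9 × (7.06 − 1.99) + 1.01 × (-0.33)
   = 2.12 + 7.06 + 4.563 − 0.3333 = 13.41
r_t = 0.67 × 12.18 + 0.33 × 13.41 = 8.1606 + 4.4253 = 12.59

12.59%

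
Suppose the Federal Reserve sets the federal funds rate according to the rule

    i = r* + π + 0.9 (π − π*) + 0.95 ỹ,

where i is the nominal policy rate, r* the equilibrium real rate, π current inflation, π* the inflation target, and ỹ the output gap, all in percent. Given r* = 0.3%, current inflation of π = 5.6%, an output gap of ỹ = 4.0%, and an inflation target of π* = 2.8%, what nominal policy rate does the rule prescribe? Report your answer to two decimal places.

i = 0.3 + 5.6 + 0.9 × (5.6 − 2.8) + 0.95 × 4.0
   = 0.3 + 5.6 + 2.52 + 3.8 = 12.22

12.22%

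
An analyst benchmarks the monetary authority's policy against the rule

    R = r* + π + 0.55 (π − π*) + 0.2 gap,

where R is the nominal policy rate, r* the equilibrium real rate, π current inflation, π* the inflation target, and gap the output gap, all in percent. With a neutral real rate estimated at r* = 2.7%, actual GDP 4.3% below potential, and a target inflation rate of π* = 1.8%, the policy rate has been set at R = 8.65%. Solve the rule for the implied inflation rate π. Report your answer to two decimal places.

5.03%

Output 4.3% below potential → gap = -4.3.
Collecting π: R = r* + (1 + 0.55) π − 0.55 π* + 0.2 gap
1.55 π = 8.65 − 2.7 + 0.55 × 1.8 − 0.2 × (-4.3) = 7.8
π = 7.8 / 1.55 = 5.03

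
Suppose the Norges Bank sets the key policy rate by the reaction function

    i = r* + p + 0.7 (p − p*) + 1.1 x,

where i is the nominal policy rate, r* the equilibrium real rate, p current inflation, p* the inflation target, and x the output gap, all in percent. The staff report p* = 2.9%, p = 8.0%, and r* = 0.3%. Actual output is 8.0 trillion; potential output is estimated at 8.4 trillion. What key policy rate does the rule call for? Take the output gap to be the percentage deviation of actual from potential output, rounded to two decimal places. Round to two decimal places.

Output gap = 100 × (8.0 − 8.4) / 8.4 = -4.76%.
i = 0.30 + 8.00 + 0.7 × (8.00 − 2.90) + 1.1 × (-4.76)
   = 0.30 + 8 + 3.57 − 5.236 = 6.63

6.63%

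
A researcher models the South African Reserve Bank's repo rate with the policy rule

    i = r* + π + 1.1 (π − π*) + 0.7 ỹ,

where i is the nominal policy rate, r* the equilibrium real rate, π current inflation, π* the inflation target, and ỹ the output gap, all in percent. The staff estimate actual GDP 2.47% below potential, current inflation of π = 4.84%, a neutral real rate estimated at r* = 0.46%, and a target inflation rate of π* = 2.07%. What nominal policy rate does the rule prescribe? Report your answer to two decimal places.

6.62%

Output 2.47% below potential → ỹ = -2.47.
i = 0.46 + 4.84 + 1.1 × (4.84 − 2.07) + 0.7 × (-2.47)
   = 0.46 + 4.84 + 3.047 − 1.729 = 6.62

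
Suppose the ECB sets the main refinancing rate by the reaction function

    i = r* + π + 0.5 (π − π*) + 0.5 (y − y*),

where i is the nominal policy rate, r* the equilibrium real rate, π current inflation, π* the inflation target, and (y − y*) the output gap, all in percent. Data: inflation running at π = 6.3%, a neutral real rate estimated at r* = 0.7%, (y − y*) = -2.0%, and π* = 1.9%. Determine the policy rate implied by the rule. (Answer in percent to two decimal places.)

8.20%

i = 0.7 + 6.3 + 0.5 × (6.3 − 1.9) + 0.5 × (-2.0)
   = 0.7 + 6.3 + 2.2 − 1 = 8.20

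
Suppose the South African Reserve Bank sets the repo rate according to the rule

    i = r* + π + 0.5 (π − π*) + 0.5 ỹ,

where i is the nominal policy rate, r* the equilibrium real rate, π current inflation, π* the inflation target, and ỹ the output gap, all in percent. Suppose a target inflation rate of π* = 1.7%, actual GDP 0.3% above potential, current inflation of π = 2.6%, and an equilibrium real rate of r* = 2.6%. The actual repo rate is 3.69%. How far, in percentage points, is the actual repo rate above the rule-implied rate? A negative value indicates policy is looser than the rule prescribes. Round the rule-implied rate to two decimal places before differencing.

Output 0.3% above potential → ỹ = 0.3.
i = 2.6 + 2.6 + 0.5 × (2.6 − 1.7) + 0.5 × 0.3
   = 2.6 + 2.6 + 0.45 + 0.15 = 5.80
Deviation = 3.69 − 5.80 = -2.11 pp.

-2.11 pp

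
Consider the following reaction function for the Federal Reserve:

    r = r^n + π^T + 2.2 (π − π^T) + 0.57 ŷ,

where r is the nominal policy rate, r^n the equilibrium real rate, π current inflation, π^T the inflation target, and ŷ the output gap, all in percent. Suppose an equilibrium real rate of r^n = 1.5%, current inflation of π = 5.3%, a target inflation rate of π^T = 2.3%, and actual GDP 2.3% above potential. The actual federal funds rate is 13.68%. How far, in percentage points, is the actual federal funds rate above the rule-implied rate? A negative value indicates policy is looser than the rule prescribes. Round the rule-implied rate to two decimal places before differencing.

Output 2.3% above potential → ŷ = 2.3.
r = 1.5 + 2.3 + 2.2 × (5.3 − 2.3) + 0.57 × 2.3
   = 1.5 + 2.3 + 6.6 + 1.311 = 11.71
Deviation = 13.68 − 11.71 = 1.97 pp.

1.97 pp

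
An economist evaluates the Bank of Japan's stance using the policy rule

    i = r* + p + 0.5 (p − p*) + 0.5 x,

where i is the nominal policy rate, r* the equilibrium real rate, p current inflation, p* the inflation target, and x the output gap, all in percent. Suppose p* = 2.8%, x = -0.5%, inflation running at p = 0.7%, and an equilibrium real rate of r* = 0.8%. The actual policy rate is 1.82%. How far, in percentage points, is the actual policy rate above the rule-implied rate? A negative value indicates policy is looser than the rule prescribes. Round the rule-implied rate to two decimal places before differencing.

i = 0.8 + 0.7 + 0.5 × (0.7 − 2.8) + 0.5 × (-0.5)
   = 0.8 + 0.7 − 1.05 − 0.25 = 0.20
Deviation = 1.82 − 0.20 = 1.62 pp.

1.62 pp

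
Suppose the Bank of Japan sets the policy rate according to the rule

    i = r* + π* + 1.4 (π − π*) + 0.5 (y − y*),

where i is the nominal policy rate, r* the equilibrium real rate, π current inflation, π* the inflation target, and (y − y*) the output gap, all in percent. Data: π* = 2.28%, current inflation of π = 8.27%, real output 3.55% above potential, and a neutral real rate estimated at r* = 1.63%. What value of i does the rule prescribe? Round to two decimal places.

Output 3.55% above potential → (y − y*) = 3.55.
i = 1.63 + 2.28 + 1.4 × (8.27 − 2.28) + 0.5 × 3.55
   = 1.63 + 2.28 + 8.386 + 1.775 = 14.07

14.07%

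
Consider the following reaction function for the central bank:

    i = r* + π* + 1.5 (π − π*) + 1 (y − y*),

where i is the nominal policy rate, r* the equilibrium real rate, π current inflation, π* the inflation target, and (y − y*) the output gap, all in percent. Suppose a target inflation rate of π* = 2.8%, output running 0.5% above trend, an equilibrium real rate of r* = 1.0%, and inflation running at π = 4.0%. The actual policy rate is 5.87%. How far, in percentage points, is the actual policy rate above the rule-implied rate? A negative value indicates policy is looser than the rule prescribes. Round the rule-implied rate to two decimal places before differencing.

Output 0.5% above potential → (y − y*) = 0.5.
i = 1.0 + 2.8 + 1.5 × (4.0 − 2.8) + 1 × 0.5
   = 1.0 + 2.8 + 1.8 + 0.5 = 6.10
Deviation = 5.87 − 6.10 = -0.23 pp.

-0.23 pp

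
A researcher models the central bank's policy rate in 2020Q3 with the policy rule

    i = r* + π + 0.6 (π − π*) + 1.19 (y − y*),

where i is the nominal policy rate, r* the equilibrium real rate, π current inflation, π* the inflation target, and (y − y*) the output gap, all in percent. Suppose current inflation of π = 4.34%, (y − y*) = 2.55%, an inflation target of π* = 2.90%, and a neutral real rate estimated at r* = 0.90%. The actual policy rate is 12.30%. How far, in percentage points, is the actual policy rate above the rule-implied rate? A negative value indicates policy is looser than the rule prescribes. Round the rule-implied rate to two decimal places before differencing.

3.16 pp

i = 0.90 + 4.34 + 0.6 × (4.34 − 2.90) + 1.19 × 2.55
   = 0.90 + 4.34 + 0.864 + 3.0345 = 9.14
Deviation = 12.30 − 9.14 = 3.16 pp.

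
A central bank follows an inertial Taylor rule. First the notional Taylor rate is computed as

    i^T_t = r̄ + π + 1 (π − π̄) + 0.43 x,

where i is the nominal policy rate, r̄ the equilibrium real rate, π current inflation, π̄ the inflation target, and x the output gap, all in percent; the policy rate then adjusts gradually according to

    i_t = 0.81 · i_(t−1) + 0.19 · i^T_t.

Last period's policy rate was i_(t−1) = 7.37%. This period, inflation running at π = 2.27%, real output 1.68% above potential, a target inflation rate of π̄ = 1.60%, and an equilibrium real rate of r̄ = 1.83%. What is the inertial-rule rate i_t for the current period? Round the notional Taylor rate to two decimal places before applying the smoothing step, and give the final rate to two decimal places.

Output 1.68% above potential → x = 1.68.
i^T_t = 1.83 + 2.27 + 1 × (2.27 − 1.60) + 0.43 × 1.68
   = 1.83 + 2.27 + 0.67 + 0.7224 = 5.49
i_t = 0.81 × 7.37 + 0.19 × 5.49 = 5.9697 + 1.0431 = 7.01

7.01%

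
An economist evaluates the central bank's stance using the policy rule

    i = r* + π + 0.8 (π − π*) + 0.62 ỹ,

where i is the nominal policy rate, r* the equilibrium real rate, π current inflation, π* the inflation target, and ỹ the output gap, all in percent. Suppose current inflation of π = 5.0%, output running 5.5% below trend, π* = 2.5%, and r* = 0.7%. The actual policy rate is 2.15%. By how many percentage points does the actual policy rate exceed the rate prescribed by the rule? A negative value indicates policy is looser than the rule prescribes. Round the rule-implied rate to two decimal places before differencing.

-2.14 pp

Output 5.5% below potential → ỹ = -5.5.
i = 0.7 + 5.0 + 0.8 × (5.0 − 2.5) + 0.62 × (-5.5)
   = 0.7 + 5 + 2 − 3.41 = 4.29
Deviation = 2.15 − 4.29 = -2.14 pp.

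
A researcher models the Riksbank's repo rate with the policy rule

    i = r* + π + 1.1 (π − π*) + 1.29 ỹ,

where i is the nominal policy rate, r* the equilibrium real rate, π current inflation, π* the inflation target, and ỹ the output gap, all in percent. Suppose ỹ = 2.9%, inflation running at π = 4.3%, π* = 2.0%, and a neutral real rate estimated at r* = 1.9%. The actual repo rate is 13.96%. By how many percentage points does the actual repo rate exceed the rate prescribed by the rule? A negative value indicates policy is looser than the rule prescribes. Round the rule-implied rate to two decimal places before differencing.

i = 1.9 + 4.3 + 1.1 × (4.3 − 2.0) + 1.29 × 2.9
   = 1.9 + 4.3 + 2.53 + 3.741 = 12.47
Deviation = 13.96 − 12.47 = 1.49 pp.

1.49 pp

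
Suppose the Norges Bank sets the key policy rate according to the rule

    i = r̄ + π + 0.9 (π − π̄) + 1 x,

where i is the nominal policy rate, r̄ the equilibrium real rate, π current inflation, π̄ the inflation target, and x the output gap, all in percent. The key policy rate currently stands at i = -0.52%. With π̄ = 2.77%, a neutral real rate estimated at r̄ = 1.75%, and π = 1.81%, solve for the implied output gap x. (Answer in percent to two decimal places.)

-3.22%

1 x = -0.52 − 1.75 − 1.81 − 0.9 × (1.81 − 2.77) = -3.216
x = -3.216 / 1 = -3.22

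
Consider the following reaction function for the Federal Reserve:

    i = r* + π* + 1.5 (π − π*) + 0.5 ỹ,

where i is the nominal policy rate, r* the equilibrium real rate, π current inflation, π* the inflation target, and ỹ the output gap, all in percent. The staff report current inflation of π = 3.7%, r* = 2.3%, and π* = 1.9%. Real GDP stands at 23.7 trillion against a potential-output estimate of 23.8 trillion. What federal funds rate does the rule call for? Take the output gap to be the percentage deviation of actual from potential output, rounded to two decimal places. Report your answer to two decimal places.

Output gap = 100 × (23.7 − 23.8) / 23.8 = -0.42%.
i = 2.30 + 1.90 + 1.5 × (3.70 − 1.90) + 0.5 × (-0.42)
   = 2.30 + 1.9 + 2.7 − 0.21 = 6.69

6.69%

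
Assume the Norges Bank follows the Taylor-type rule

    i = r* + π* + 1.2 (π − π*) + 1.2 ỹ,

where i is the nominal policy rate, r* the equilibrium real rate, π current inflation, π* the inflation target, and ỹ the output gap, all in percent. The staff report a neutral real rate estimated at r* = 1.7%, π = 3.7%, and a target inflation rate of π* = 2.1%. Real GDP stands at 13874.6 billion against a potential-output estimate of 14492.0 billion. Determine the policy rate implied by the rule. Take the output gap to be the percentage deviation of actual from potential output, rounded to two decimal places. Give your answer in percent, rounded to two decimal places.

Output gap = 100 × (13874.6 − 14492.0) / 14492.0 = -4.26%.
i = 1.70 + 2.10 + 1.2 × (3.70 − 2.10) + 1.2 × (-4.26)
   = 1.70 + 2.1 + 1.92 − 5.112 = 0.61

0.61%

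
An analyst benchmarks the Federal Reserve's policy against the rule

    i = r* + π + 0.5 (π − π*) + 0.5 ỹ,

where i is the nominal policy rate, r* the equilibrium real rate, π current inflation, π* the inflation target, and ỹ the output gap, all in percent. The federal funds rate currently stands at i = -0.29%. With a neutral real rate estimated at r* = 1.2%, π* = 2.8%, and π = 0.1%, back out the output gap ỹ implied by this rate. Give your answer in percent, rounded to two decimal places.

-0.48%

0.5 ỹ = -0.29 − 1.2 − 0.1 − 0.5 × (0.1 − 2.8) = -0.24
ỹ = -0.24 / 0.5 = -0.48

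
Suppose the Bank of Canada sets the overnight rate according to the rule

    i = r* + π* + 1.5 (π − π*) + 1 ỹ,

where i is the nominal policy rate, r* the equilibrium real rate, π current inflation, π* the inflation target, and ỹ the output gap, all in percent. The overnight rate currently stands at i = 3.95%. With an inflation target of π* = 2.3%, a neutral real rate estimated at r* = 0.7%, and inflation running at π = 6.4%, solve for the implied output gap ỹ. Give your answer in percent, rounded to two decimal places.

-5.20%

1 ỹ = 3.95 − 0.7 − 2.3 − 1.5 × (6.4 − 2.3) = -5.2
ỹ = -5.2 / 1 = -5.20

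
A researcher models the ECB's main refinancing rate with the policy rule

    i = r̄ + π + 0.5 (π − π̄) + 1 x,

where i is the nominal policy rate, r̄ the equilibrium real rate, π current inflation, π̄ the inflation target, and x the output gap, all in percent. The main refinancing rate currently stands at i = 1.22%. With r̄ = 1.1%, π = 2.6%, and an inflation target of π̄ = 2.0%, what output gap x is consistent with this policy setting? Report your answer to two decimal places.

-2.78%

1 x = 1.22 − 1.1 − 2.6 − 0.5 × (2.6 − 2.0) = -2.78
x = -2.78 / 1 = -2.78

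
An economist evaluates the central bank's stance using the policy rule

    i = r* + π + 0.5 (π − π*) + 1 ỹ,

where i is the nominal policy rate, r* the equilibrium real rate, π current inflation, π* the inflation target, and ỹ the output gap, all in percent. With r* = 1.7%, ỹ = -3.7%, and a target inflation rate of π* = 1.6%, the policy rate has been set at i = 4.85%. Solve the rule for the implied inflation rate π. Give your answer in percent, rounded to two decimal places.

Collecting π: i = r* + (1 + 0.5) π − 0.5 π* + 1 ỹ
1.5 π = 4.85 − 1.7 + 0.5 × 1.6 − 1 × (-3.7) = 7.65
π = 7.65 / 1.5 = 5.10

5.10%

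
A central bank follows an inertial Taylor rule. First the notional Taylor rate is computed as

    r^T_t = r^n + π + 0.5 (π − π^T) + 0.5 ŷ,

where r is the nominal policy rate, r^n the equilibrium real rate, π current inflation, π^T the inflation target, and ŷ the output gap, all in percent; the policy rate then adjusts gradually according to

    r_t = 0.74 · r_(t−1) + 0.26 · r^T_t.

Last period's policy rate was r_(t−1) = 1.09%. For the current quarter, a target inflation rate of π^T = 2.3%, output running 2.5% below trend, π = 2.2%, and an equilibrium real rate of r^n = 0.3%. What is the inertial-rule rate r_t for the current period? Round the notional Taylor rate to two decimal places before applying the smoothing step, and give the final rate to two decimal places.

1.12%

Output 2.5% below potential → ŷ = -2.5.
r^T_t = 0.3 + 2.2 + 0.5 × (2.2 − 2.3) + 0.5 × (-2.5)
   = 0.3 + 2.2 − 0.05 − 1.25 = 1.20
r_t = 0.74 × 1.09 + 0.26 × 1.20 = 0.8066 + 0.312 = 1.12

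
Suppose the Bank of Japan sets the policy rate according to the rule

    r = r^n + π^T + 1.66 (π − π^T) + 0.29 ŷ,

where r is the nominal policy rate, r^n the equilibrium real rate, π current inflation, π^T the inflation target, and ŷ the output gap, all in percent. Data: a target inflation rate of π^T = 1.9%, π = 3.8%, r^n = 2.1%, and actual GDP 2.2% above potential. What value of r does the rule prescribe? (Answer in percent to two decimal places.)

Output 2.2% above potential → ŷ = 2.2.
r = 2.1 + 1.9 + 1.66 × (3.8 − 1.9) + 0.29 × 2.2
   = 2.1 + 1.9 + 3.154 + 0.638 = 7.79

7.79%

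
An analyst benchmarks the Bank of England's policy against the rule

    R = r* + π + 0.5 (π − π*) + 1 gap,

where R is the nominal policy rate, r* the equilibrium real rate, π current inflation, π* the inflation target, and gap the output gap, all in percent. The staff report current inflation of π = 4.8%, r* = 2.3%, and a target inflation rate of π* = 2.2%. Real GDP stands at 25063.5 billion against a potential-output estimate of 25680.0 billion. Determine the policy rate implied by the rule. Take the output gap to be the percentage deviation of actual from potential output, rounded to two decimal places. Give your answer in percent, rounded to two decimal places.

Output gap = 100 × (25063.5 − 25680.0) / 25680.0 = -2.40%.
R = 2.30 + 4.80 + 0.5 × (4.80 − 2.20) + 1 × (-2.40)
   = 2.30 + 4.8 + 1.3 − 2.4 = 6.00

6.00%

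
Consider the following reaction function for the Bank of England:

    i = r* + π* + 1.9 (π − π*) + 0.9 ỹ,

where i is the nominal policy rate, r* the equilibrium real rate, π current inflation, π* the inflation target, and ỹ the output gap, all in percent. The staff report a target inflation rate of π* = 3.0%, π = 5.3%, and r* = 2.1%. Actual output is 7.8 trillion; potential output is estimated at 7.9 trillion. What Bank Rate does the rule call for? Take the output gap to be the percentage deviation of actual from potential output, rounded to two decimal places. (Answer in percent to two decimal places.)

Output gap = 100 × (7.8 − 7.9) / 7.9 = -1.27%.
i = 2.10 + 3.00 + 1.9 × (5.30 − 3.00) + 0.9 × (-1.27)
   = 2.10 + 3 + 4.37 − 1.143 = 8.33

8.33%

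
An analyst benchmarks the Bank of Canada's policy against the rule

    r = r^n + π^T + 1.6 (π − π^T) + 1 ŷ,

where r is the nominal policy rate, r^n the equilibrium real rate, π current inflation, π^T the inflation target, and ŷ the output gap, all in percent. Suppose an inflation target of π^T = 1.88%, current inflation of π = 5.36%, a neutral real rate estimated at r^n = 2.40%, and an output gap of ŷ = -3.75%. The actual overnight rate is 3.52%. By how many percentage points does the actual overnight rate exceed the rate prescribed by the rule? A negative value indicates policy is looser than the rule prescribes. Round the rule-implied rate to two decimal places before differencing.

r = 2.40 + 1.88 + 1.6 × (5.36 − 1.88) + 1 × (-3.75)
   = 2.40 + 1.88 + 5.568 − 3.75 = 6.10
Deviation = 3.52 − 6.10 = -2.58 pp.

-2.58 pp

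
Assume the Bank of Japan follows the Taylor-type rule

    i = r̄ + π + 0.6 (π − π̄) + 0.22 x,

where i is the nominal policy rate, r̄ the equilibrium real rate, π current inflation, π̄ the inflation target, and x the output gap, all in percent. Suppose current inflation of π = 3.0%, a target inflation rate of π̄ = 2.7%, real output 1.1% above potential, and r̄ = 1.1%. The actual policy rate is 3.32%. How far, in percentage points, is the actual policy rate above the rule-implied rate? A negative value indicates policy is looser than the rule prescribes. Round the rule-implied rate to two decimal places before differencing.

-1.20 pp

Output 1.1% above potential → x = 1.1.
i = 1.1 + 3.0 + 0.6 × (3.0 − 2.7) + 0.22 × 1.1
   = 1.1 + 3 + 0.18 + 0.242 = 4.52
Deviation = 3.32 − 4.52 = -1.20 pp.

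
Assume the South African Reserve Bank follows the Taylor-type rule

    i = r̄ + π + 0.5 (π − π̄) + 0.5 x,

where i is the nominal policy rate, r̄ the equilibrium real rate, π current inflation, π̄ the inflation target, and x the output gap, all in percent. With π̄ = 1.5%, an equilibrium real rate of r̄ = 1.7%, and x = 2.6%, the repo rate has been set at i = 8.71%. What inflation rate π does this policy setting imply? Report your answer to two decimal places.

Collecting π: i = r̄ + (1 + 0.5) π − 0.5 π̄ + 0.5 x
1.5 π = 8.71 − 1.7 + 0.5 × 1.5 − 0.5 × 2.6 = 6.46
π = 6.46 / 1.5 = 4.31

4.31%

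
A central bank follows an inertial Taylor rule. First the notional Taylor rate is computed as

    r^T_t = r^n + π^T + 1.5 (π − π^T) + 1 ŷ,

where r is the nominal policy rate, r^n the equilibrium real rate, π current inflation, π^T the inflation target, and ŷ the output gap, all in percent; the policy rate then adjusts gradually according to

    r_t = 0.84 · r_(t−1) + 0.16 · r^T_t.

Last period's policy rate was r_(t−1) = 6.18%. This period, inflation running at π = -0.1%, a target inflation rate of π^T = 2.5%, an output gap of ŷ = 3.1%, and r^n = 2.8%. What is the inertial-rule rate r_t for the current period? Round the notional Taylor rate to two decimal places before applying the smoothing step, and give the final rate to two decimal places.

r^T_t = 2.8 + 2.5 + 1.5 × (-0.1 − 2.5) + 1 × 3.1
   = 2.8 + 2.5 − 3.9 + 3.1 = 4.50
r_t = 0.84 × 6.18 + 0.16 × 4.50 = 5.1912 + 0.72 = 5.91

5.91%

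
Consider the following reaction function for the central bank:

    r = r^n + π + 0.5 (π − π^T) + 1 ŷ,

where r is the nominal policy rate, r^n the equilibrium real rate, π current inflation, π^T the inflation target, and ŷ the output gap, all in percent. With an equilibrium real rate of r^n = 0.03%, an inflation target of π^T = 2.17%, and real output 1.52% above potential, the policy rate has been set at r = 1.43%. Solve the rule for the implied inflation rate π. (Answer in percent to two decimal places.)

0.64%

Output 1.52% above potential → ŷ = 1.52.
Collecting π: r = r^n + (1 + 0.5) π − 0.5 π^T + 1 ŷ
1.5 π = 1.43 − 0.03 + 0.5 × 2.17 − 1 × 1.52 = 0.965
π = 0.965 / 1.5 = 0.64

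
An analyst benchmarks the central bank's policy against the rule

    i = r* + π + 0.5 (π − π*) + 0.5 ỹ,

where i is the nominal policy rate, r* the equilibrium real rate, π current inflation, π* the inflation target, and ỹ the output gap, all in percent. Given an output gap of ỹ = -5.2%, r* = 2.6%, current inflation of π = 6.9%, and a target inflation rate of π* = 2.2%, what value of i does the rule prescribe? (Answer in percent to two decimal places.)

i = 2.6 + 6.9 + 0.5 × (6.9 − 2.2) + 0.5 × (-5.2)
   = 2.6 + 6.9 + 2.35 − 2.6 = 9.25

9.25%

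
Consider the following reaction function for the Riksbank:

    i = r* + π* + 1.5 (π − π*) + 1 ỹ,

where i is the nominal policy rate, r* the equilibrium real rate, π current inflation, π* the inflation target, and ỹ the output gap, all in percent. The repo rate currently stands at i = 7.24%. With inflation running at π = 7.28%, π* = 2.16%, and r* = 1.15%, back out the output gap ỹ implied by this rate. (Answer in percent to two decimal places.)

-3.75%

1 ỹ = 7.24 − 1.15 − 2.16 − 1.5 × (7.28 − 2.16) = -3.75
ỹ = -3.75 / 1 = -3.75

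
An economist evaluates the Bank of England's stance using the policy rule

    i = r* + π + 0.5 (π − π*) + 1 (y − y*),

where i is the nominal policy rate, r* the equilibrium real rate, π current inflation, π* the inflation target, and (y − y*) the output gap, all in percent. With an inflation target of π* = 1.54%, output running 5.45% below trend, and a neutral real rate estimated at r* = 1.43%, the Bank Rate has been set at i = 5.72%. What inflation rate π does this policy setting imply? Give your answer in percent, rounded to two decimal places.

7.01%

Output 5.45% below potential → (y − y*) = -5.45.
Collecting π: i = r* + (1 + 0.5) π − 0.5 π* + 1 (y − y*)
1.5 π = 5.72 − 1.43 + 0.5 × 1.54 − 1 × (-5.45) = 10.51
π = 10.51 / 1.5 = 7.01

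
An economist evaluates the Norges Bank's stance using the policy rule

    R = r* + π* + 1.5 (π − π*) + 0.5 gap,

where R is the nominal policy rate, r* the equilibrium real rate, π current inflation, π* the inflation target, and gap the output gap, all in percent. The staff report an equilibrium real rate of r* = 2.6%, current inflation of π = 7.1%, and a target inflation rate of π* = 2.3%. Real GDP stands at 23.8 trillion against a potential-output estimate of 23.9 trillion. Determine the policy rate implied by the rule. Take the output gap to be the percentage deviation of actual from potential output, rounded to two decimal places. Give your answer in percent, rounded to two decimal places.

11.89%

Output gap = 100 × (23.8 − 23.9) / 23.9 = -0.42%.
R = 2.60 + 2.30 + 1.5 × (7.10 − 2.30) + 0.5 × (-0.42)
   = 2.60 + 2.3 + 7.2 − 0.21 = 11.89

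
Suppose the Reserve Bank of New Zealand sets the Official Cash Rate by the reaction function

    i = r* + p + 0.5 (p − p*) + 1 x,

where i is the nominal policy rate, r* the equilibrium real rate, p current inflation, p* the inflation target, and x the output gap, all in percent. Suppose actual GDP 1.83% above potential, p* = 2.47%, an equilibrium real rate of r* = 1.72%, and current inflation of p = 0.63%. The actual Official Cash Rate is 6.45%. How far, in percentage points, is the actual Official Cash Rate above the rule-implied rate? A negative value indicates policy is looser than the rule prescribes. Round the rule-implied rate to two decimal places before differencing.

3.19 pp

Output 1.83% above potential → x = 1.83.
i = 1.72 + 0.63 + 0.5 × (0.63 − 2.47) + 1 × 1.83
   = 1.72 + 0.63 − 0.92 + 1.83 = 3.26
Deviation = 6.45 − 3.26 = 3.19 pp.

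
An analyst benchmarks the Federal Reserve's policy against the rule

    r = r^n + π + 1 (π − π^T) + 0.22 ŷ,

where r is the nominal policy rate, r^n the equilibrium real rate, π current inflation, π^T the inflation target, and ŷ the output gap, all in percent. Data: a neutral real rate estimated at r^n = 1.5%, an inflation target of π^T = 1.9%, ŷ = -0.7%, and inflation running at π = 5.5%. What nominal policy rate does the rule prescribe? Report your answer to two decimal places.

10.45%

r = 1.5 + 5.5 + 1 × (5.5 − 1.9) + 0.22 × (-0.7)
   = 1.5 + 5.5 + 3.6 − 0.154 = 10.45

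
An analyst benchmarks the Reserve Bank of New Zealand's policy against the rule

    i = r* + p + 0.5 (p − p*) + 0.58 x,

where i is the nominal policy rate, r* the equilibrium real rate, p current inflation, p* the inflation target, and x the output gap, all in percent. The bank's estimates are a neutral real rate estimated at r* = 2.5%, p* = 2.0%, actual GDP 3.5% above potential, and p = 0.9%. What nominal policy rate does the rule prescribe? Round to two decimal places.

4.88%

Output 3.5% above potential → x = 3.5.
i = 2.5 + 0.9 + 0.5 × (0.9 − 2.0) + 0.58 × 3.5
   = 2.5 + 0.9 − 0.55 + 2.03 = 4.88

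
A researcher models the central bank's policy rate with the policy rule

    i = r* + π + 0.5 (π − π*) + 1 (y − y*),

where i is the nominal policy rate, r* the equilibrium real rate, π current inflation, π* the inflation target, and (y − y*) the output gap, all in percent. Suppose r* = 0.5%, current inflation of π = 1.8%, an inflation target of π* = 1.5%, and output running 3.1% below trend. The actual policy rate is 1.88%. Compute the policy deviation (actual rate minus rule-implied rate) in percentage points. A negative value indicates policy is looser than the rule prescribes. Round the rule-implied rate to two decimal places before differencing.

Output 3.1% below potential → (y − y*) = -3.1.
i = 0.5 + 1.8 + 0.5 × (1.8 − 1.5) + 1 × (-3.1)
   = 0.5 + 1.8 + 0.15 − 3.1 = -0.65
Deviation = 1.88 − (-0.65) = 2.53 pp.

2.53 pp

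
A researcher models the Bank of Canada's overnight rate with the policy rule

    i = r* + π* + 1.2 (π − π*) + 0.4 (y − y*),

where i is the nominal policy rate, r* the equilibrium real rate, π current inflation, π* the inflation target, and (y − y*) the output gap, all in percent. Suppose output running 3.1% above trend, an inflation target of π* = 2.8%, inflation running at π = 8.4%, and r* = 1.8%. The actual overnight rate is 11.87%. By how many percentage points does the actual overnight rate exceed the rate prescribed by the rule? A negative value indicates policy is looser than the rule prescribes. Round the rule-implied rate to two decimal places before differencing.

-0.69 pp

Output 3.1% above potential → (y − y*) = 3.1.
i = 1.8 + 2.8 + 1.2 × (8.4 − 2.8) + 0.4 × 3.1
   = 1.8 + 2.8 + 6.72 + 1.24 = 12.56
Deviation = 11.87 − 12.56 = -0.69 pp.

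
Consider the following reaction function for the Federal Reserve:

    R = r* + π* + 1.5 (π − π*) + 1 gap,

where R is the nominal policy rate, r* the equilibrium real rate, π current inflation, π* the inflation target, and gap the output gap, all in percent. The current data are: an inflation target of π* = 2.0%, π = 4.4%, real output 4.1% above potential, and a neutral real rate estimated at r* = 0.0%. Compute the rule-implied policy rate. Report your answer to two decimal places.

Output 4.1% above potential → gap = 4.1.
R = 0.0 + 2.0 + 1.5 × (4.4 − 2.0) + 1 × 4.1
   = 0.0 + 2 + 3.6 + 4.1 = 9.70

9.70%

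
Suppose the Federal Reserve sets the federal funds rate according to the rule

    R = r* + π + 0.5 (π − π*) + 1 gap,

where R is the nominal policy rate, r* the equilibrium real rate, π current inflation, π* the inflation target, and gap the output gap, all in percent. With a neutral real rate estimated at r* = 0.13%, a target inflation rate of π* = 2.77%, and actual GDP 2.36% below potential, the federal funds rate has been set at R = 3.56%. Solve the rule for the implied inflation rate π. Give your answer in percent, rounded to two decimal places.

4.78%

Output 2.36% below potential → gap = -2.36.
Collecting π: R = r* + (1 + 0.5) π − 0.5 π* + 1 gap
1.5 π = 3.56 − 0.13 + 0.5 × 2.77 − 1 × (-2.36) = 7.175
π = 7.175 / 1.5 = 4.78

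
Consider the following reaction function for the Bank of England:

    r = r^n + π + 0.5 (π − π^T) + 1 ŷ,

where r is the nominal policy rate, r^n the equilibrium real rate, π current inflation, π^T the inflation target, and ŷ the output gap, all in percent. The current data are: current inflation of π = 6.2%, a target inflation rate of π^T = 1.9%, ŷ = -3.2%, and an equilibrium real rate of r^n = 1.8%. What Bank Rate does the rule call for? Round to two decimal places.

6.95%

r = 1.8 + 6.2 + 0.5 × (6.2 − 1.9) + 1 × (-3.2)
   = 1.8 + 6.2 + 2.15 − 3.2 = 6.95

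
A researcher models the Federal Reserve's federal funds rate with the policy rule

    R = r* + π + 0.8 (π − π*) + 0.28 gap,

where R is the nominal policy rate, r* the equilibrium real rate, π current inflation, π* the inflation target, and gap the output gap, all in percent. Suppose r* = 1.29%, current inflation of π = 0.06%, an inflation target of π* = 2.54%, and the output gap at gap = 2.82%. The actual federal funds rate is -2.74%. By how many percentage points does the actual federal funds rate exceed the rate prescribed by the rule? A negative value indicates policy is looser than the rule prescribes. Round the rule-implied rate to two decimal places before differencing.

R = 1.29 + 0.06 + 0.8 × (0.06 − 2.54) + 0.28 × 2.82
   = 1.29 + 0.06 − 1.984 + 0.7896 = 0.16
Deviation = -2.74 − 0.16 = -2.90 pp.

-2.90 pp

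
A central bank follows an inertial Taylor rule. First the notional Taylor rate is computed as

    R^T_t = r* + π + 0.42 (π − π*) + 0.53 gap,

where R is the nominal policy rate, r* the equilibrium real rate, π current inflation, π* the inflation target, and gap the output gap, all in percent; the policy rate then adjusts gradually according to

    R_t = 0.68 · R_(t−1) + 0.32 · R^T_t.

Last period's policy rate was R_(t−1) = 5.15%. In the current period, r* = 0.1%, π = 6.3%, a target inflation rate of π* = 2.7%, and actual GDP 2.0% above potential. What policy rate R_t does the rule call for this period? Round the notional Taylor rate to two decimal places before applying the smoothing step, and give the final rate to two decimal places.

6.37%

Output 2.0% above potential → gap = 2.0.
R^T_t = 0.1 + 6.3 + 0.42 × (6.3 − 2.7) + 0.53 × 2.0
   = 0.1 + 6.3 + 1.512 + 1.06 = 8.97
R_t = 0.68 × 5.15 + 0.32 × 8.97 = 3.502 + 2.8704 = 6.37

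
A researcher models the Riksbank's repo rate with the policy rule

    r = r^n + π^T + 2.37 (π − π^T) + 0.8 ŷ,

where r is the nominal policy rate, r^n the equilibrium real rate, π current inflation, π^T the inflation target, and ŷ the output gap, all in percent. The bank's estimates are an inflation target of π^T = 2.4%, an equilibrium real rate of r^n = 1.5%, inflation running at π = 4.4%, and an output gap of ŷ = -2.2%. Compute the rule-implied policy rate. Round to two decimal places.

r = 1.5 + 2.4 + 2.37 × (4.4 − 2.4) + 0.8 × (-2.2)
   = 1.5 + 2.4 + 4.74 − 1.76 = 6.88

6.88%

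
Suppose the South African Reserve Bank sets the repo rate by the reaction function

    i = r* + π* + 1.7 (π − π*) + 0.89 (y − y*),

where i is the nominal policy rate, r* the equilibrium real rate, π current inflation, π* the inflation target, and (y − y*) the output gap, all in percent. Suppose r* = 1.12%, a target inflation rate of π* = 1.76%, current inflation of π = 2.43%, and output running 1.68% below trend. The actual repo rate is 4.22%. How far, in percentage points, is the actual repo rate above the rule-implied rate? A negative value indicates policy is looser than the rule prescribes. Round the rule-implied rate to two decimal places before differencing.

1.70 pp

Output 1.68% below potential → (y − y*) = -1.68.
i = 1.12 + 1.76 + 1.7 × (2.43 − 1.76) + 0.89 × (-1.68)
   = 1.12 + 1.76 + 1.139 − 1.4952 = 2.52
Deviation = 4.22 − 2.52 = 1.70 pp.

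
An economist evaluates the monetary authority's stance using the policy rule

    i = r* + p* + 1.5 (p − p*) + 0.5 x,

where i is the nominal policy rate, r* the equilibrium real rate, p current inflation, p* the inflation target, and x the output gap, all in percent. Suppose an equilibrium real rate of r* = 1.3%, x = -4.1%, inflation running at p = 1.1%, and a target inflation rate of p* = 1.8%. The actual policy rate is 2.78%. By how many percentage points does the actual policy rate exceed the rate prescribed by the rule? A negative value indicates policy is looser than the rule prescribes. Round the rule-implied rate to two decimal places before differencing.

i = 1.3 + 1.8 + 1.5 × (1.1 − 1.8) + 0.5 × (-4.1)
   = 1.3 + 1.8 − 1.05 − 2.05 = 0.00
Deviation = 2.78 − 0.00 = 2.78 pp.

2.78 pp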